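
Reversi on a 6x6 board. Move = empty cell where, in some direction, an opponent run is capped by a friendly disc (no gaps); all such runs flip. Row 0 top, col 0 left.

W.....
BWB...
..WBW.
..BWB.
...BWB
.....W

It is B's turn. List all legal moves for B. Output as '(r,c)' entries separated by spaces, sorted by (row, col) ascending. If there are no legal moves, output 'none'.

Answer: (1,4) (2,1) (2,5) (5,4)

Derivation:
(0,1): no bracket -> illegal
(0,2): no bracket -> illegal
(1,3): no bracket -> illegal
(1,4): flips 1 -> legal
(1,5): no bracket -> illegal
(2,0): no bracket -> illegal
(2,1): flips 1 -> legal
(2,5): flips 1 -> legal
(3,1): no bracket -> illegal
(3,5): no bracket -> illegal
(4,2): no bracket -> illegal
(5,3): no bracket -> illegal
(5,4): flips 1 -> legal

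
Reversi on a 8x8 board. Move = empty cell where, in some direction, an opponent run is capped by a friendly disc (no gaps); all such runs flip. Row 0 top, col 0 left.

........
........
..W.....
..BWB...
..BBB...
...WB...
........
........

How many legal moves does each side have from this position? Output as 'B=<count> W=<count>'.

-- B to move --
(1,1): flips 2 -> legal
(1,2): flips 1 -> legal
(1,3): no bracket -> illegal
(2,1): no bracket -> illegal
(2,3): flips 1 -> legal
(2,4): flips 1 -> legal
(3,1): no bracket -> illegal
(5,2): flips 1 -> legal
(6,2): flips 1 -> legal
(6,3): flips 1 -> legal
(6,4): flips 1 -> legal
B mobility = 8
-- W to move --
(2,1): no bracket -> illegal
(2,3): no bracket -> illegal
(2,4): no bracket -> illegal
(2,5): no bracket -> illegal
(3,1): flips 2 -> legal
(3,5): flips 2 -> legal
(4,1): no bracket -> illegal
(4,5): no bracket -> illegal
(5,1): flips 1 -> legal
(5,2): flips 2 -> legal
(5,5): flips 2 -> legal
(6,3): no bracket -> illegal
(6,4): no bracket -> illegal
(6,5): no bracket -> illegal
W mobility = 5

Answer: B=8 W=5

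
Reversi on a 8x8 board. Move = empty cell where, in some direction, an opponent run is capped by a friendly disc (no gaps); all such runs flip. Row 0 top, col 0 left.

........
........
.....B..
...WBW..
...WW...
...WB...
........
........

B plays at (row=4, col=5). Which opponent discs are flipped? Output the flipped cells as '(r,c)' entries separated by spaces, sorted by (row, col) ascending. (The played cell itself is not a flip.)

Answer: (3,5)

Derivation:
Dir NW: first cell 'B' (not opp) -> no flip
Dir N: opp run (3,5) capped by B -> flip
Dir NE: first cell '.' (not opp) -> no flip
Dir W: opp run (4,4) (4,3), next='.' -> no flip
Dir E: first cell '.' (not opp) -> no flip
Dir SW: first cell 'B' (not opp) -> no flip
Dir S: first cell '.' (not opp) -> no flip
Dir SE: first cell '.' (not opp) -> no flip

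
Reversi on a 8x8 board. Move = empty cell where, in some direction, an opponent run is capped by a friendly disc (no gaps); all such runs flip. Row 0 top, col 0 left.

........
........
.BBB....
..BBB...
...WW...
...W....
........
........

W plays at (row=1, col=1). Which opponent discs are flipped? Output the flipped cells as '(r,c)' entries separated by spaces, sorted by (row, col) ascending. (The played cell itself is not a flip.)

Dir NW: first cell '.' (not opp) -> no flip
Dir N: first cell '.' (not opp) -> no flip
Dir NE: first cell '.' (not opp) -> no flip
Dir W: first cell '.' (not opp) -> no flip
Dir E: first cell '.' (not opp) -> no flip
Dir SW: first cell '.' (not opp) -> no flip
Dir S: opp run (2,1), next='.' -> no flip
Dir SE: opp run (2,2) (3,3) capped by W -> flip

Answer: (2,2) (3,3)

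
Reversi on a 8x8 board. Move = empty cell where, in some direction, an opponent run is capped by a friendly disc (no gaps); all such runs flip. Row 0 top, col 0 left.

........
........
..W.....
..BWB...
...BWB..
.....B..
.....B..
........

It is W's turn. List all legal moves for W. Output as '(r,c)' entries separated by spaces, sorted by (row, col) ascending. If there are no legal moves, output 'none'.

Answer: (2,4) (3,1) (3,5) (4,2) (4,6) (5,3) (6,6)

Derivation:
(2,1): no bracket -> illegal
(2,3): no bracket -> illegal
(2,4): flips 1 -> legal
(2,5): no bracket -> illegal
(3,1): flips 1 -> legal
(3,5): flips 1 -> legal
(3,6): no bracket -> illegal
(4,1): no bracket -> illegal
(4,2): flips 2 -> legal
(4,6): flips 1 -> legal
(5,2): no bracket -> illegal
(5,3): flips 1 -> legal
(5,4): no bracket -> illegal
(5,6): no bracket -> illegal
(6,4): no bracket -> illegal
(6,6): flips 1 -> legal
(7,4): no bracket -> illegal
(7,5): no bracket -> illegal
(7,6): no bracket -> illegal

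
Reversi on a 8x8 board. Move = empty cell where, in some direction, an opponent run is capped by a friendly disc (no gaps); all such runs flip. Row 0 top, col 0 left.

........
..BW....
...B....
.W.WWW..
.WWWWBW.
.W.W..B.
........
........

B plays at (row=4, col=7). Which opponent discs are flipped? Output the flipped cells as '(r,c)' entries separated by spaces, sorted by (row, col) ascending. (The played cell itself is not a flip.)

Dir NW: first cell '.' (not opp) -> no flip
Dir N: first cell '.' (not opp) -> no flip
Dir NE: edge -> no flip
Dir W: opp run (4,6) capped by B -> flip
Dir E: edge -> no flip
Dir SW: first cell 'B' (not opp) -> no flip
Dir S: first cell '.' (not opp) -> no flip
Dir SE: edge -> no flip

Answer: (4,6)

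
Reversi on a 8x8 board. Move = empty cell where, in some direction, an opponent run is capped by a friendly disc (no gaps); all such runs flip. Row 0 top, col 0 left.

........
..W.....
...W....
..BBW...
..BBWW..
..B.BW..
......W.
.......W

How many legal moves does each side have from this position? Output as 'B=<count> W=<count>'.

-- B to move --
(0,1): no bracket -> illegal
(0,2): no bracket -> illegal
(0,3): no bracket -> illegal
(1,1): no bracket -> illegal
(1,3): flips 1 -> legal
(1,4): flips 1 -> legal
(2,1): no bracket -> illegal
(2,2): no bracket -> illegal
(2,4): flips 2 -> legal
(2,5): flips 1 -> legal
(3,5): flips 1 -> legal
(3,6): flips 1 -> legal
(4,6): flips 2 -> legal
(5,3): no bracket -> illegal
(5,6): flips 1 -> legal
(5,7): no bracket -> illegal
(6,4): no bracket -> illegal
(6,5): no bracket -> illegal
(6,7): no bracket -> illegal
(7,5): no bracket -> illegal
(7,6): no bracket -> illegal
B mobility = 8
-- W to move --
(2,1): no bracket -> illegal
(2,2): flips 1 -> legal
(2,4): no bracket -> illegal
(3,1): flips 2 -> legal
(4,1): flips 3 -> legal
(5,1): no bracket -> illegal
(5,3): flips 3 -> legal
(6,1): flips 2 -> legal
(6,2): no bracket -> illegal
(6,3): flips 1 -> legal
(6,4): flips 1 -> legal
(6,5): no bracket -> illegal
W mobility = 7

Answer: B=8 W=7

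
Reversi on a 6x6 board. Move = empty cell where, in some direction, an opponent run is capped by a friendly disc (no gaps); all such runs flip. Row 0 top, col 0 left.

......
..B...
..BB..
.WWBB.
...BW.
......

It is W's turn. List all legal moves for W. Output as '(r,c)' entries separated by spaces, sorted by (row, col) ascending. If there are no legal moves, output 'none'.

(0,1): no bracket -> illegal
(0,2): flips 2 -> legal
(0,3): no bracket -> illegal
(1,1): flips 2 -> legal
(1,3): flips 1 -> legal
(1,4): flips 1 -> legal
(2,1): no bracket -> illegal
(2,4): flips 1 -> legal
(2,5): no bracket -> illegal
(3,5): flips 2 -> legal
(4,2): flips 1 -> legal
(4,5): no bracket -> illegal
(5,2): no bracket -> illegal
(5,3): no bracket -> illegal
(5,4): flips 1 -> legal

Answer: (0,2) (1,1) (1,3) (1,4) (2,4) (3,5) (4,2) (5,4)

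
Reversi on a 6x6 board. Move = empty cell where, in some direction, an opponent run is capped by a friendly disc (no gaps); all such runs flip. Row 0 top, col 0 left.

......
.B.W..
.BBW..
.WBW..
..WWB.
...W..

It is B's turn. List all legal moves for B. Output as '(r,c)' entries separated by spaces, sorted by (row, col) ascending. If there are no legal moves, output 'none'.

Answer: (0,4) (1,4) (2,4) (3,0) (3,4) (4,0) (4,1) (5,2) (5,4)

Derivation:
(0,2): no bracket -> illegal
(0,3): no bracket -> illegal
(0,4): flips 1 -> legal
(1,2): no bracket -> illegal
(1,4): flips 1 -> legal
(2,0): no bracket -> illegal
(2,4): flips 1 -> legal
(3,0): flips 1 -> legal
(3,4): flips 1 -> legal
(4,0): flips 1 -> legal
(4,1): flips 3 -> legal
(5,1): no bracket -> illegal
(5,2): flips 1 -> legal
(5,4): flips 1 -> legal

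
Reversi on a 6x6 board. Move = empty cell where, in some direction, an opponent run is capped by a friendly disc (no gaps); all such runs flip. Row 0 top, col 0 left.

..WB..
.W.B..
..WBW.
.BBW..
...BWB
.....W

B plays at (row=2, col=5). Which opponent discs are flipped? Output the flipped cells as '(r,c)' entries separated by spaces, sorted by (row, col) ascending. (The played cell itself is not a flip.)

Answer: (2,4)

Derivation:
Dir NW: first cell '.' (not opp) -> no flip
Dir N: first cell '.' (not opp) -> no flip
Dir NE: edge -> no flip
Dir W: opp run (2,4) capped by B -> flip
Dir E: edge -> no flip
Dir SW: first cell '.' (not opp) -> no flip
Dir S: first cell '.' (not opp) -> no flip
Dir SE: edge -> no flip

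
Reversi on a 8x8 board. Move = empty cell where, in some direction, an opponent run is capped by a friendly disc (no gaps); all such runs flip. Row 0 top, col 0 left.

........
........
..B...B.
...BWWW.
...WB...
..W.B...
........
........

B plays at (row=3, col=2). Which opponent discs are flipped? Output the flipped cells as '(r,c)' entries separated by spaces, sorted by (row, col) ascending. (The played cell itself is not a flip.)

Dir NW: first cell '.' (not opp) -> no flip
Dir N: first cell 'B' (not opp) -> no flip
Dir NE: first cell '.' (not opp) -> no flip
Dir W: first cell '.' (not opp) -> no flip
Dir E: first cell 'B' (not opp) -> no flip
Dir SW: first cell '.' (not opp) -> no flip
Dir S: first cell '.' (not opp) -> no flip
Dir SE: opp run (4,3) capped by B -> flip

Answer: (4,3)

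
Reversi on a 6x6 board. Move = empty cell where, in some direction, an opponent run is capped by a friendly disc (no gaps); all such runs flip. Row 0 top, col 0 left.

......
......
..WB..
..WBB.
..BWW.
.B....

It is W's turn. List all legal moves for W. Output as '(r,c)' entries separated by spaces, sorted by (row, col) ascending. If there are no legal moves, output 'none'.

(1,2): no bracket -> illegal
(1,3): flips 2 -> legal
(1,4): flips 1 -> legal
(2,4): flips 2 -> legal
(2,5): flips 1 -> legal
(3,1): no bracket -> illegal
(3,5): flips 2 -> legal
(4,0): no bracket -> illegal
(4,1): flips 1 -> legal
(4,5): no bracket -> illegal
(5,0): no bracket -> illegal
(5,2): flips 1 -> legal
(5,3): no bracket -> illegal

Answer: (1,3) (1,4) (2,4) (2,5) (3,5) (4,1) (5,2)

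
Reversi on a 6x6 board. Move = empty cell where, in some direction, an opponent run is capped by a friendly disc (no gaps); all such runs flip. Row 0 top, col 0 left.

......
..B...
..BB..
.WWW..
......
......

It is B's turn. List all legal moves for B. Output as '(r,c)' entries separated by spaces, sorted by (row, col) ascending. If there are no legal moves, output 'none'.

(2,0): no bracket -> illegal
(2,1): no bracket -> illegal
(2,4): no bracket -> illegal
(3,0): no bracket -> illegal
(3,4): no bracket -> illegal
(4,0): flips 1 -> legal
(4,1): flips 1 -> legal
(4,2): flips 1 -> legal
(4,3): flips 1 -> legal
(4,4): flips 1 -> legal

Answer: (4,0) (4,1) (4,2) (4,3) (4,4)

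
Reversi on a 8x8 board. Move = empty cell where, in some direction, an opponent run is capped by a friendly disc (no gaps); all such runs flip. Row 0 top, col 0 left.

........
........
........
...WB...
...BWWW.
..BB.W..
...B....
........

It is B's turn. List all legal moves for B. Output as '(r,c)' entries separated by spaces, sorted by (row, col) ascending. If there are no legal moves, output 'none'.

(2,2): no bracket -> illegal
(2,3): flips 1 -> legal
(2,4): no bracket -> illegal
(3,2): flips 1 -> legal
(3,5): flips 1 -> legal
(3,6): no bracket -> illegal
(3,7): no bracket -> illegal
(4,2): no bracket -> illegal
(4,7): flips 3 -> legal
(5,4): flips 1 -> legal
(5,6): flips 1 -> legal
(5,7): no bracket -> illegal
(6,4): no bracket -> illegal
(6,5): no bracket -> illegal
(6,6): no bracket -> illegal

Answer: (2,3) (3,2) (3,5) (4,7) (5,4) (5,6)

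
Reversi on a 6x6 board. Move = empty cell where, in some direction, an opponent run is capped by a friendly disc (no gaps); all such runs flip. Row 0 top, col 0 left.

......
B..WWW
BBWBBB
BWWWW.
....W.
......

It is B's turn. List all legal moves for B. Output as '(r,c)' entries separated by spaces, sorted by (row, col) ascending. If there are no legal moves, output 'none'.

Answer: (0,2) (0,3) (0,4) (0,5) (3,5) (4,1) (4,2) (4,3) (4,5) (5,4)

Derivation:
(0,2): flips 1 -> legal
(0,3): flips 2 -> legal
(0,4): flips 1 -> legal
(0,5): flips 2 -> legal
(1,1): no bracket -> illegal
(1,2): no bracket -> illegal
(3,5): flips 4 -> legal
(4,0): no bracket -> illegal
(4,1): flips 2 -> legal
(4,2): flips 2 -> legal
(4,3): flips 3 -> legal
(4,5): flips 1 -> legal
(5,3): no bracket -> illegal
(5,4): flips 2 -> legal
(5,5): no bracket -> illegal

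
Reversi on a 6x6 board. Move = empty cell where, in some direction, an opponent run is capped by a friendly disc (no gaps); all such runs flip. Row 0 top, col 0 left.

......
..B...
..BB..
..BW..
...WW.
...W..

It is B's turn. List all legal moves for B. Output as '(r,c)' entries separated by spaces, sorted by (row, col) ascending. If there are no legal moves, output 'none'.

(2,4): no bracket -> illegal
(3,4): flips 1 -> legal
(3,5): no bracket -> illegal
(4,2): no bracket -> illegal
(4,5): no bracket -> illegal
(5,2): no bracket -> illegal
(5,4): flips 1 -> legal
(5,5): flips 2 -> legal

Answer: (3,4) (5,4) (5,5)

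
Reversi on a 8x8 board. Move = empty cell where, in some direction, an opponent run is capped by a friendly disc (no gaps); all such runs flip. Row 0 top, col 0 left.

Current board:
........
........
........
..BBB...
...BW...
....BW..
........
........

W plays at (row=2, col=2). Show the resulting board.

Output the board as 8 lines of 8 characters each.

Answer: ........
........
..W.....
..BWB...
...BW...
....BW..
........
........

Derivation:
Place W at (2,2); scan 8 dirs for brackets.
Dir NW: first cell '.' (not opp) -> no flip
Dir N: first cell '.' (not opp) -> no flip
Dir NE: first cell '.' (not opp) -> no flip
Dir W: first cell '.' (not opp) -> no flip
Dir E: first cell '.' (not opp) -> no flip
Dir SW: first cell '.' (not opp) -> no flip
Dir S: opp run (3,2), next='.' -> no flip
Dir SE: opp run (3,3) capped by W -> flip
All flips: (3,3)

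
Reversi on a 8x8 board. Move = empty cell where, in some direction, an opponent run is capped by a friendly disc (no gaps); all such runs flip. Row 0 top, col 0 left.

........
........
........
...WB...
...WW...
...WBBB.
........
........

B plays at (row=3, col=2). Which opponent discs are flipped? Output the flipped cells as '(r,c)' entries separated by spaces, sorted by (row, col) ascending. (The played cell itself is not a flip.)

Dir NW: first cell '.' (not opp) -> no flip
Dir N: first cell '.' (not opp) -> no flip
Dir NE: first cell '.' (not opp) -> no flip
Dir W: first cell '.' (not opp) -> no flip
Dir E: opp run (3,3) capped by B -> flip
Dir SW: first cell '.' (not opp) -> no flip
Dir S: first cell '.' (not opp) -> no flip
Dir SE: opp run (4,3) capped by B -> flip

Answer: (3,3) (4,3)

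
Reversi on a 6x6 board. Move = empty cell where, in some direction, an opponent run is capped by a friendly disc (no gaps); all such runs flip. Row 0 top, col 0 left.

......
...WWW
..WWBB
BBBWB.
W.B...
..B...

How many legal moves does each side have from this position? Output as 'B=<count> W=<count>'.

-- B to move --
(0,2): flips 1 -> legal
(0,3): flips 1 -> legal
(0,4): flips 3 -> legal
(0,5): flips 3 -> legal
(1,1): no bracket -> illegal
(1,2): flips 2 -> legal
(2,1): flips 2 -> legal
(4,1): no bracket -> illegal
(4,3): no bracket -> illegal
(4,4): no bracket -> illegal
(5,0): flips 1 -> legal
(5,1): no bracket -> illegal
B mobility = 7
-- W to move --
(2,0): flips 1 -> legal
(2,1): no bracket -> illegal
(3,5): flips 3 -> legal
(4,1): flips 1 -> legal
(4,3): no bracket -> illegal
(4,4): flips 2 -> legal
(4,5): flips 1 -> legal
(5,1): flips 1 -> legal
(5,3): no bracket -> illegal
W mobility = 6

Answer: B=7 W=6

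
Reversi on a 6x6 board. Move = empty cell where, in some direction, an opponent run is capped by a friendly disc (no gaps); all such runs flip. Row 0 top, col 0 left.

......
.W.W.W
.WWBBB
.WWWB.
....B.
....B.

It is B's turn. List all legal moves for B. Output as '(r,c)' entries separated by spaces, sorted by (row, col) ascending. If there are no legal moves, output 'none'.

Answer: (0,0) (0,2) (0,3) (0,5) (2,0) (3,0) (4,1) (4,2) (4,3)

Derivation:
(0,0): flips 3 -> legal
(0,1): no bracket -> illegal
(0,2): flips 1 -> legal
(0,3): flips 1 -> legal
(0,4): no bracket -> illegal
(0,5): flips 1 -> legal
(1,0): no bracket -> illegal
(1,2): no bracket -> illegal
(1,4): no bracket -> illegal
(2,0): flips 2 -> legal
(3,0): flips 3 -> legal
(4,0): no bracket -> illegal
(4,1): flips 1 -> legal
(4,2): flips 1 -> legal
(4,3): flips 1 -> legal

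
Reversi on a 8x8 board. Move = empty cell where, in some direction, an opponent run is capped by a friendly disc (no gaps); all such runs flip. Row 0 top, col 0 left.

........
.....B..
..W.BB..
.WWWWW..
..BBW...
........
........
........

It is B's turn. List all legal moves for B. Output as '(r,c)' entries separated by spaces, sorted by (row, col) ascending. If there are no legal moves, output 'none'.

(1,1): no bracket -> illegal
(1,2): flips 2 -> legal
(1,3): no bracket -> illegal
(2,0): flips 1 -> legal
(2,1): flips 1 -> legal
(2,3): flips 1 -> legal
(2,6): no bracket -> illegal
(3,0): no bracket -> illegal
(3,6): no bracket -> illegal
(4,0): no bracket -> illegal
(4,1): no bracket -> illegal
(4,5): flips 2 -> legal
(4,6): flips 1 -> legal
(5,3): no bracket -> illegal
(5,4): flips 2 -> legal
(5,5): no bracket -> illegal

Answer: (1,2) (2,0) (2,1) (2,3) (4,5) (4,6) (5,4)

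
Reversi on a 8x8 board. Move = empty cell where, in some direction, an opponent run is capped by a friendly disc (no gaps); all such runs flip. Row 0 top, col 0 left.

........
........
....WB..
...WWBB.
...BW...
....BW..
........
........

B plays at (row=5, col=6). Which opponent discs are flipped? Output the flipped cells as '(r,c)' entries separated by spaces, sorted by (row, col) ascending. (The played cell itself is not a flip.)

Answer: (5,5)

Derivation:
Dir NW: first cell '.' (not opp) -> no flip
Dir N: first cell '.' (not opp) -> no flip
Dir NE: first cell '.' (not opp) -> no flip
Dir W: opp run (5,5) capped by B -> flip
Dir E: first cell '.' (not opp) -> no flip
Dir SW: first cell '.' (not opp) -> no flip
Dir S: first cell '.' (not opp) -> no flip
Dir SE: first cell '.' (not opp) -> no flip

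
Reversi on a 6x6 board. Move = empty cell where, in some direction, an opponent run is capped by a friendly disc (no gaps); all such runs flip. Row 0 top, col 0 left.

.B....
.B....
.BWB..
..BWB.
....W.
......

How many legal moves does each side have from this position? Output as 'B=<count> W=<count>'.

-- B to move --
(1,2): flips 1 -> legal
(1,3): no bracket -> illegal
(2,4): no bracket -> illegal
(3,1): no bracket -> illegal
(3,5): no bracket -> illegal
(4,2): no bracket -> illegal
(4,3): flips 1 -> legal
(4,5): no bracket -> illegal
(5,3): no bracket -> illegal
(5,4): flips 1 -> legal
(5,5): flips 3 -> legal
B mobility = 4
-- W to move --
(0,0): flips 1 -> legal
(0,2): no bracket -> illegal
(1,0): no bracket -> illegal
(1,2): no bracket -> illegal
(1,3): flips 1 -> legal
(1,4): no bracket -> illegal
(2,0): flips 1 -> legal
(2,4): flips 2 -> legal
(2,5): no bracket -> illegal
(3,0): no bracket -> illegal
(3,1): flips 1 -> legal
(3,5): flips 1 -> legal
(4,1): no bracket -> illegal
(4,2): flips 1 -> legal
(4,3): no bracket -> illegal
(4,5): no bracket -> illegal
W mobility = 7

Answer: B=4 W=7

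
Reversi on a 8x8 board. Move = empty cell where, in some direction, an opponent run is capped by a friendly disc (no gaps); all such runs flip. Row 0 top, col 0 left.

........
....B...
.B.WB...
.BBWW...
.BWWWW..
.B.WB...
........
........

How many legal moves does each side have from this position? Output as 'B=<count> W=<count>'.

-- B to move --
(1,2): no bracket -> illegal
(1,3): no bracket -> illegal
(2,2): flips 1 -> legal
(2,5): no bracket -> illegal
(3,5): flips 2 -> legal
(3,6): flips 1 -> legal
(4,6): flips 4 -> legal
(5,2): flips 2 -> legal
(5,5): no bracket -> illegal
(5,6): no bracket -> illegal
(6,2): no bracket -> illegal
(6,3): no bracket -> illegal
(6,4): flips 2 -> legal
B mobility = 6
-- W to move --
(0,3): no bracket -> illegal
(0,4): flips 2 -> legal
(0,5): flips 1 -> legal
(1,0): flips 2 -> legal
(1,1): no bracket -> illegal
(1,2): no bracket -> illegal
(1,3): no bracket -> illegal
(1,5): flips 1 -> legal
(2,0): flips 1 -> legal
(2,2): flips 1 -> legal
(2,5): flips 1 -> legal
(3,0): flips 2 -> legal
(3,5): no bracket -> illegal
(4,0): flips 1 -> legal
(5,0): flips 2 -> legal
(5,2): no bracket -> illegal
(5,5): flips 1 -> legal
(6,0): flips 1 -> legal
(6,1): no bracket -> illegal
(6,2): no bracket -> illegal
(6,3): flips 1 -> legal
(6,4): flips 1 -> legal
(6,5): flips 1 -> legal
W mobility = 15

Answer: B=6 W=15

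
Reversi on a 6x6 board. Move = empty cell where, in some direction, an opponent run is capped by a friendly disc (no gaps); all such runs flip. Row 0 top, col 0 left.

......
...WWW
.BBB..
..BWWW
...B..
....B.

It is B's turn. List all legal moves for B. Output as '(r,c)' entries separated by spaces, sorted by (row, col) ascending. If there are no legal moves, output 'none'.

(0,2): no bracket -> illegal
(0,3): flips 1 -> legal
(0,4): flips 1 -> legal
(0,5): flips 1 -> legal
(1,2): no bracket -> illegal
(2,4): no bracket -> illegal
(2,5): flips 1 -> legal
(4,2): no bracket -> illegal
(4,4): flips 1 -> legal
(4,5): flips 1 -> legal

Answer: (0,3) (0,4) (0,5) (2,5) (4,4) (4,5)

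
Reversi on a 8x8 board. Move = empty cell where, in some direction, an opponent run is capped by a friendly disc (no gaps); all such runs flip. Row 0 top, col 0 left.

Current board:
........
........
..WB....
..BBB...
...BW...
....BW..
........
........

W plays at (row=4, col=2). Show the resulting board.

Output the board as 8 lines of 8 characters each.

Place W at (4,2); scan 8 dirs for brackets.
Dir NW: first cell '.' (not opp) -> no flip
Dir N: opp run (3,2) capped by W -> flip
Dir NE: opp run (3,3), next='.' -> no flip
Dir W: first cell '.' (not opp) -> no flip
Dir E: opp run (4,3) capped by W -> flip
Dir SW: first cell '.' (not opp) -> no flip
Dir S: first cell '.' (not opp) -> no flip
Dir SE: first cell '.' (not opp) -> no flip
All flips: (3,2) (4,3)

Answer: ........
........
..WB....
..WBB...
..WWW...
....BW..
........
........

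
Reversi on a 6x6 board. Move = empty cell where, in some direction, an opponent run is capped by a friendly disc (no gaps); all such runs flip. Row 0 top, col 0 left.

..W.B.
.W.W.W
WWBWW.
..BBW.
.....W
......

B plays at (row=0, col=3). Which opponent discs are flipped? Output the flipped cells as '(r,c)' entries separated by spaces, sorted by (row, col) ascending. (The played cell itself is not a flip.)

Answer: (1,3) (2,3)

Derivation:
Dir NW: edge -> no flip
Dir N: edge -> no flip
Dir NE: edge -> no flip
Dir W: opp run (0,2), next='.' -> no flip
Dir E: first cell 'B' (not opp) -> no flip
Dir SW: first cell '.' (not opp) -> no flip
Dir S: opp run (1,3) (2,3) capped by B -> flip
Dir SE: first cell '.' (not opp) -> no flip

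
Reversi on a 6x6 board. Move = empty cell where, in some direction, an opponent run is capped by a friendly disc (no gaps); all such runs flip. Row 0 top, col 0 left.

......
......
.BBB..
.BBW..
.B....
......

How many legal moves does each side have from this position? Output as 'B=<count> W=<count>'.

-- B to move --
(2,4): no bracket -> illegal
(3,4): flips 1 -> legal
(4,2): no bracket -> illegal
(4,3): flips 1 -> legal
(4,4): flips 1 -> legal
B mobility = 3
-- W to move --
(1,0): no bracket -> illegal
(1,1): flips 1 -> legal
(1,2): no bracket -> illegal
(1,3): flips 1 -> legal
(1,4): no bracket -> illegal
(2,0): no bracket -> illegal
(2,4): no bracket -> illegal
(3,0): flips 2 -> legal
(3,4): no bracket -> illegal
(4,0): no bracket -> illegal
(4,2): no bracket -> illegal
(4,3): no bracket -> illegal
(5,0): no bracket -> illegal
(5,1): no bracket -> illegal
(5,2): no bracket -> illegal
W mobility = 3

Answer: B=3 W=3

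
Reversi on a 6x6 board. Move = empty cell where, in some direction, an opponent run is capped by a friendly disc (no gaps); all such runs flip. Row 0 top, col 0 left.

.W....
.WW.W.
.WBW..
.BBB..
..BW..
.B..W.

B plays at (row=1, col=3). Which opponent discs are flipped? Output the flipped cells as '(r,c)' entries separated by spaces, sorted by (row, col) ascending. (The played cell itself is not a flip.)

Dir NW: first cell '.' (not opp) -> no flip
Dir N: first cell '.' (not opp) -> no flip
Dir NE: first cell '.' (not opp) -> no flip
Dir W: opp run (1,2) (1,1), next='.' -> no flip
Dir E: opp run (1,4), next='.' -> no flip
Dir SW: first cell 'B' (not opp) -> no flip
Dir S: opp run (2,3) capped by B -> flip
Dir SE: first cell '.' (not opp) -> no flip

Answer: (2,3)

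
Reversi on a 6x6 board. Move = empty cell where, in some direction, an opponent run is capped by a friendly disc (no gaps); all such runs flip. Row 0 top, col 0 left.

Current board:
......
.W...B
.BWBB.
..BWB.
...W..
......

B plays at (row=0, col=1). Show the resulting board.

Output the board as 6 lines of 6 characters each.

Answer: .B....
.B...B
.BWBB.
..BWB.
...W..
......

Derivation:
Place B at (0,1); scan 8 dirs for brackets.
Dir NW: edge -> no flip
Dir N: edge -> no flip
Dir NE: edge -> no flip
Dir W: first cell '.' (not opp) -> no flip
Dir E: first cell '.' (not opp) -> no flip
Dir SW: first cell '.' (not opp) -> no flip
Dir S: opp run (1,1) capped by B -> flip
Dir SE: first cell '.' (not opp) -> no flip
All flips: (1,1)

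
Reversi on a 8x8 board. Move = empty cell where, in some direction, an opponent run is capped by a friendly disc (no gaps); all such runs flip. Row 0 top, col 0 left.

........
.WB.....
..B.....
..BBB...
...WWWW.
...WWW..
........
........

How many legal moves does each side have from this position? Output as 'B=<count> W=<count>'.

-- B to move --
(0,0): flips 1 -> legal
(0,1): no bracket -> illegal
(0,2): no bracket -> illegal
(1,0): flips 1 -> legal
(2,0): no bracket -> illegal
(2,1): no bracket -> illegal
(3,5): no bracket -> illegal
(3,6): no bracket -> illegal
(3,7): no bracket -> illegal
(4,2): no bracket -> illegal
(4,7): no bracket -> illegal
(5,2): flips 1 -> legal
(5,6): flips 1 -> legal
(5,7): no bracket -> illegal
(6,2): no bracket -> illegal
(6,3): flips 2 -> legal
(6,4): flips 2 -> legal
(6,5): flips 2 -> legal
(6,6): flips 2 -> legal
B mobility = 8
-- W to move --
(0,1): no bracket -> illegal
(0,2): no bracket -> illegal
(0,3): no bracket -> illegal
(1,3): flips 1 -> legal
(2,1): flips 1 -> legal
(2,3): flips 2 -> legal
(2,4): flips 1 -> legal
(2,5): flips 1 -> legal
(3,1): no bracket -> illegal
(3,5): no bracket -> illegal
(4,1): no bracket -> illegal
(4,2): no bracket -> illegal
W mobility = 5

Answer: B=8 W=5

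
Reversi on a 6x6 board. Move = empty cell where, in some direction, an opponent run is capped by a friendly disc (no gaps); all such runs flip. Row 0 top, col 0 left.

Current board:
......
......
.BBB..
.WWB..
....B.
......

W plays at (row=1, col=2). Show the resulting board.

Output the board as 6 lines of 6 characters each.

Place W at (1,2); scan 8 dirs for brackets.
Dir NW: first cell '.' (not opp) -> no flip
Dir N: first cell '.' (not opp) -> no flip
Dir NE: first cell '.' (not opp) -> no flip
Dir W: first cell '.' (not opp) -> no flip
Dir E: first cell '.' (not opp) -> no flip
Dir SW: opp run (2,1), next='.' -> no flip
Dir S: opp run (2,2) capped by W -> flip
Dir SE: opp run (2,3), next='.' -> no flip
All flips: (2,2)

Answer: ......
..W...
.BWB..
.WWB..
....B.
......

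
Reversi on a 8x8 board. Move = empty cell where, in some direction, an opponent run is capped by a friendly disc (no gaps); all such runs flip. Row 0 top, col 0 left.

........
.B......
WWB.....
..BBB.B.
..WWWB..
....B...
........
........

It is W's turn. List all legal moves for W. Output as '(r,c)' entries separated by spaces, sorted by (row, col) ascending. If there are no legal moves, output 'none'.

(0,0): flips 3 -> legal
(0,1): flips 1 -> legal
(0,2): flips 1 -> legal
(1,0): no bracket -> illegal
(1,2): flips 2 -> legal
(1,3): no bracket -> illegal
(2,3): flips 2 -> legal
(2,4): flips 2 -> legal
(2,5): flips 1 -> legal
(2,6): no bracket -> illegal
(2,7): no bracket -> illegal
(3,1): no bracket -> illegal
(3,5): no bracket -> illegal
(3,7): no bracket -> illegal
(4,1): no bracket -> illegal
(4,6): flips 1 -> legal
(4,7): no bracket -> illegal
(5,3): no bracket -> illegal
(5,5): no bracket -> illegal
(5,6): no bracket -> illegal
(6,3): no bracket -> illegal
(6,4): flips 1 -> legal
(6,5): flips 1 -> legal

Answer: (0,0) (0,1) (0,2) (1,2) (2,3) (2,4) (2,5) (4,6) (6,4) (6,5)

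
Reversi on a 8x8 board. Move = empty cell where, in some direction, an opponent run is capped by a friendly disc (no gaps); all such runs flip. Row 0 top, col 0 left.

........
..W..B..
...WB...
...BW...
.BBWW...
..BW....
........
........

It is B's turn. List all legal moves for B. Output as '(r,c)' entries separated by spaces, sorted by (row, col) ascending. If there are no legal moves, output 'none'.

Answer: (1,3) (2,2) (2,5) (3,5) (4,5) (5,4) (5,5) (6,3) (6,4)

Derivation:
(0,1): no bracket -> illegal
(0,2): no bracket -> illegal
(0,3): no bracket -> illegal
(1,1): no bracket -> illegal
(1,3): flips 1 -> legal
(1,4): no bracket -> illegal
(2,1): no bracket -> illegal
(2,2): flips 1 -> legal
(2,5): flips 2 -> legal
(3,2): no bracket -> illegal
(3,5): flips 1 -> legal
(4,5): flips 2 -> legal
(5,4): flips 3 -> legal
(5,5): flips 1 -> legal
(6,2): no bracket -> illegal
(6,3): flips 2 -> legal
(6,4): flips 1 -> legal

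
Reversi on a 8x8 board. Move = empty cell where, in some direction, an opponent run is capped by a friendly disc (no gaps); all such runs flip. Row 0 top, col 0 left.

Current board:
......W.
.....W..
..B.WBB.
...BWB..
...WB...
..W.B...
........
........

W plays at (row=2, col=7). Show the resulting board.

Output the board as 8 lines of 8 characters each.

Answer: ......W.
.....W..
..B.WWWW
...BWB..
...WB...
..W.B...
........
........

Derivation:
Place W at (2,7); scan 8 dirs for brackets.
Dir NW: first cell '.' (not opp) -> no flip
Dir N: first cell '.' (not opp) -> no flip
Dir NE: edge -> no flip
Dir W: opp run (2,6) (2,5) capped by W -> flip
Dir E: edge -> no flip
Dir SW: first cell '.' (not opp) -> no flip
Dir S: first cell '.' (not opp) -> no flip
Dir SE: edge -> no flip
All flips: (2,5) (2,6)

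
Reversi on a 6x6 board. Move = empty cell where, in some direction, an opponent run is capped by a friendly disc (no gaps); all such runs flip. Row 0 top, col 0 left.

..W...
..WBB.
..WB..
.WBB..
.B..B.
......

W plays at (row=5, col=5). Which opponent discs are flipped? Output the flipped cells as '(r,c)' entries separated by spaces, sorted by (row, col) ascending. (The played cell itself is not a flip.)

Dir NW: opp run (4,4) (3,3) capped by W -> flip
Dir N: first cell '.' (not opp) -> no flip
Dir NE: edge -> no flip
Dir W: first cell '.' (not opp) -> no flip
Dir E: edge -> no flip
Dir SW: edge -> no flip
Dir S: edge -> no flip
Dir SE: edge -> no flip

Answer: (3,3) (4,4)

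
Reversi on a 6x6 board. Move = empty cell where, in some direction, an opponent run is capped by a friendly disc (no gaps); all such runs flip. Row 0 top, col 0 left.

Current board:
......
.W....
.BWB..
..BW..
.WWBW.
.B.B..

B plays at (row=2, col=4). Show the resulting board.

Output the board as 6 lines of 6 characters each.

Place B at (2,4); scan 8 dirs for brackets.
Dir NW: first cell '.' (not opp) -> no flip
Dir N: first cell '.' (not opp) -> no flip
Dir NE: first cell '.' (not opp) -> no flip
Dir W: first cell 'B' (not opp) -> no flip
Dir E: first cell '.' (not opp) -> no flip
Dir SW: opp run (3,3) (4,2) capped by B -> flip
Dir S: first cell '.' (not opp) -> no flip
Dir SE: first cell '.' (not opp) -> no flip
All flips: (3,3) (4,2)

Answer: ......
.W....
.BWBB.
..BB..
.WBBW.
.B.B..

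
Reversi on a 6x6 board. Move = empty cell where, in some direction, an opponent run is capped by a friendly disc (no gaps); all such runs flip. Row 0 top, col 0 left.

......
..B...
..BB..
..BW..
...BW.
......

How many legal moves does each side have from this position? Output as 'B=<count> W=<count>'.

Answer: B=3 W=5

Derivation:
-- B to move --
(2,4): no bracket -> illegal
(3,4): flips 1 -> legal
(3,5): no bracket -> illegal
(4,2): no bracket -> illegal
(4,5): flips 1 -> legal
(5,3): no bracket -> illegal
(5,4): no bracket -> illegal
(5,5): flips 2 -> legal
B mobility = 3
-- W to move --
(0,1): no bracket -> illegal
(0,2): no bracket -> illegal
(0,3): no bracket -> illegal
(1,1): flips 1 -> legal
(1,3): flips 1 -> legal
(1,4): no bracket -> illegal
(2,1): no bracket -> illegal
(2,4): no bracket -> illegal
(3,1): flips 1 -> legal
(3,4): no bracket -> illegal
(4,1): no bracket -> illegal
(4,2): flips 1 -> legal
(5,2): no bracket -> illegal
(5,3): flips 1 -> legal
(5,4): no bracket -> illegal
W mobility = 5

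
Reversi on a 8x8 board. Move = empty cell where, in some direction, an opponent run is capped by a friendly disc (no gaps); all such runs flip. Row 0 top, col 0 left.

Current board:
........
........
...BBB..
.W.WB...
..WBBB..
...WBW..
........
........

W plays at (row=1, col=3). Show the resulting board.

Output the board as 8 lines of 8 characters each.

Answer: ........
...W....
...WBB..
.W.WB...
..WBBB..
...WBW..
........
........

Derivation:
Place W at (1,3); scan 8 dirs for brackets.
Dir NW: first cell '.' (not opp) -> no flip
Dir N: first cell '.' (not opp) -> no flip
Dir NE: first cell '.' (not opp) -> no flip
Dir W: first cell '.' (not opp) -> no flip
Dir E: first cell '.' (not opp) -> no flip
Dir SW: first cell '.' (not opp) -> no flip
Dir S: opp run (2,3) capped by W -> flip
Dir SE: opp run (2,4), next='.' -> no flip
All flips: (2,3)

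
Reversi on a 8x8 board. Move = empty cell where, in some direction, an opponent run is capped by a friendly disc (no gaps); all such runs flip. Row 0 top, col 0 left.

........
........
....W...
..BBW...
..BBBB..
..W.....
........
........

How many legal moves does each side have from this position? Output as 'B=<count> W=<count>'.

Answer: B=7 W=5

Derivation:
-- B to move --
(1,3): no bracket -> illegal
(1,4): flips 2 -> legal
(1,5): flips 1 -> legal
(2,3): flips 1 -> legal
(2,5): flips 1 -> legal
(3,5): flips 1 -> legal
(4,1): no bracket -> illegal
(5,1): no bracket -> illegal
(5,3): no bracket -> illegal
(6,1): flips 1 -> legal
(6,2): flips 1 -> legal
(6,3): no bracket -> illegal
B mobility = 7
-- W to move --
(2,1): no bracket -> illegal
(2,2): flips 2 -> legal
(2,3): no bracket -> illegal
(3,1): flips 2 -> legal
(3,5): no bracket -> illegal
(3,6): no bracket -> illegal
(4,1): no bracket -> illegal
(4,6): no bracket -> illegal
(5,1): flips 2 -> legal
(5,3): no bracket -> illegal
(5,4): flips 1 -> legal
(5,5): no bracket -> illegal
(5,6): flips 1 -> legal
W mobility = 5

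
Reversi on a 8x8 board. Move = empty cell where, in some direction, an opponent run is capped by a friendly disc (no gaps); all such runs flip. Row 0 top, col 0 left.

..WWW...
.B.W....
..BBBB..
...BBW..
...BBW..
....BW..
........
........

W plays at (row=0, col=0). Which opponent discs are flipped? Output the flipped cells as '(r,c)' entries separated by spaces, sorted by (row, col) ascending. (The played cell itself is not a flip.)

Answer: (1,1) (2,2) (3,3) (4,4)

Derivation:
Dir NW: edge -> no flip
Dir N: edge -> no flip
Dir NE: edge -> no flip
Dir W: edge -> no flip
Dir E: first cell '.' (not opp) -> no flip
Dir SW: edge -> no flip
Dir S: first cell '.' (not opp) -> no flip
Dir SE: opp run (1,1) (2,2) (3,3) (4,4) capped by W -> flip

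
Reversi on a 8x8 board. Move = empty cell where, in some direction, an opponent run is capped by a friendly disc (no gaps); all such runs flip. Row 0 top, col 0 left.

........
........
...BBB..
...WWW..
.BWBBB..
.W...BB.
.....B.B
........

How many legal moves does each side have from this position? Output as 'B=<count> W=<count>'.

-- B to move --
(2,2): flips 1 -> legal
(2,6): flips 1 -> legal
(3,1): no bracket -> illegal
(3,2): no bracket -> illegal
(3,6): no bracket -> illegal
(4,0): no bracket -> illegal
(4,6): flips 1 -> legal
(5,0): no bracket -> illegal
(5,2): no bracket -> illegal
(5,3): no bracket -> illegal
(6,0): flips 3 -> legal
(6,1): flips 1 -> legal
(6,2): no bracket -> illegal
B mobility = 5
-- W to move --
(1,2): flips 1 -> legal
(1,3): flips 2 -> legal
(1,4): flips 1 -> legal
(1,5): flips 2 -> legal
(1,6): flips 1 -> legal
(2,2): no bracket -> illegal
(2,6): no bracket -> illegal
(3,0): no bracket -> illegal
(3,1): flips 1 -> legal
(3,2): no bracket -> illegal
(3,6): no bracket -> illegal
(4,0): flips 1 -> legal
(4,6): flips 3 -> legal
(4,7): no bracket -> illegal
(5,0): no bracket -> illegal
(5,2): flips 1 -> legal
(5,3): flips 2 -> legal
(5,4): flips 1 -> legal
(5,7): no bracket -> illegal
(6,4): no bracket -> illegal
(6,6): flips 2 -> legal
(7,4): no bracket -> illegal
(7,5): flips 3 -> legal
(7,6): no bracket -> illegal
(7,7): no bracket -> illegal
W mobility = 13

Answer: B=5 W=13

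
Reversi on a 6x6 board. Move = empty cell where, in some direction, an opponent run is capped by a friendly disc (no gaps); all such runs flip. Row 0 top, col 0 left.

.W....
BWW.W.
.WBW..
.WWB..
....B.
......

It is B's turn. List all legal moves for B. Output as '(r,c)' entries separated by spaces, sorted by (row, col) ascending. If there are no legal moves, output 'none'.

Answer: (0,0) (0,2) (1,3) (2,0) (2,4) (3,0) (4,0) (4,2) (4,3)

Derivation:
(0,0): flips 1 -> legal
(0,2): flips 1 -> legal
(0,3): no bracket -> illegal
(0,4): no bracket -> illegal
(0,5): no bracket -> illegal
(1,3): flips 3 -> legal
(1,5): no bracket -> illegal
(2,0): flips 1 -> legal
(2,4): flips 1 -> legal
(2,5): no bracket -> illegal
(3,0): flips 2 -> legal
(3,4): no bracket -> illegal
(4,0): flips 1 -> legal
(4,1): no bracket -> illegal
(4,2): flips 1 -> legal
(4,3): flips 2 -> legal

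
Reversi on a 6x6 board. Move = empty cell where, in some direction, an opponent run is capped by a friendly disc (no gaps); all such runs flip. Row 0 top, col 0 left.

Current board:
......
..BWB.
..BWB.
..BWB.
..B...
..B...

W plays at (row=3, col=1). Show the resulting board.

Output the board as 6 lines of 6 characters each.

Place W at (3,1); scan 8 dirs for brackets.
Dir NW: first cell '.' (not opp) -> no flip
Dir N: first cell '.' (not opp) -> no flip
Dir NE: opp run (2,2) capped by W -> flip
Dir W: first cell '.' (not opp) -> no flip
Dir E: opp run (3,2) capped by W -> flip
Dir SW: first cell '.' (not opp) -> no flip
Dir S: first cell '.' (not opp) -> no flip
Dir SE: opp run (4,2), next='.' -> no flip
All flips: (2,2) (3,2)

Answer: ......
..BWB.
..WWB.
.WWWB.
..B...
..B...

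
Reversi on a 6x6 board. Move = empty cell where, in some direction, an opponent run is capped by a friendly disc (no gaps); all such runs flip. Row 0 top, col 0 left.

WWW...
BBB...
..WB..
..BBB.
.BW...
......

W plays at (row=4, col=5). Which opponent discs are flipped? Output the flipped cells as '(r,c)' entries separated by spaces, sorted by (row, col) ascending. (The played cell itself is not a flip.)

Answer: (1,2) (2,3) (3,4)

Derivation:
Dir NW: opp run (3,4) (2,3) (1,2) capped by W -> flip
Dir N: first cell '.' (not opp) -> no flip
Dir NE: edge -> no flip
Dir W: first cell '.' (not opp) -> no flip
Dir E: edge -> no flip
Dir SW: first cell '.' (not opp) -> no flip
Dir S: first cell '.' (not opp) -> no flip
Dir SE: edge -> no flip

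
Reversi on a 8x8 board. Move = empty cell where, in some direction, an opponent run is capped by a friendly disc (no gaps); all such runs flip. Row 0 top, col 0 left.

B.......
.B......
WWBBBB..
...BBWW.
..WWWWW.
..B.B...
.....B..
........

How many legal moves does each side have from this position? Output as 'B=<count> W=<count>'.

Answer: B=10 W=14

Derivation:
-- B to move --
(1,0): no bracket -> illegal
(1,2): no bracket -> illegal
(2,6): no bracket -> illegal
(2,7): flips 2 -> legal
(3,0): no bracket -> illegal
(3,1): flips 1 -> legal
(3,2): flips 2 -> legal
(3,7): flips 2 -> legal
(4,1): no bracket -> illegal
(4,7): flips 1 -> legal
(5,1): flips 1 -> legal
(5,3): flips 1 -> legal
(5,5): flips 3 -> legal
(5,6): flips 1 -> legal
(5,7): flips 2 -> legal
B mobility = 10
-- W to move --
(0,1): flips 1 -> legal
(0,2): flips 1 -> legal
(1,0): no bracket -> illegal
(1,2): flips 2 -> legal
(1,3): flips 3 -> legal
(1,4): flips 3 -> legal
(1,5): flips 3 -> legal
(1,6): flips 2 -> legal
(2,6): flips 4 -> legal
(3,1): no bracket -> illegal
(3,2): flips 2 -> legal
(4,1): no bracket -> illegal
(5,1): no bracket -> illegal
(5,3): no bracket -> illegal
(5,5): no bracket -> illegal
(5,6): no bracket -> illegal
(6,1): flips 1 -> legal
(6,2): flips 1 -> legal
(6,3): flips 1 -> legal
(6,4): flips 1 -> legal
(6,6): no bracket -> illegal
(7,4): no bracket -> illegal
(7,5): no bracket -> illegal
(7,6): flips 2 -> legal
W mobility = 14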